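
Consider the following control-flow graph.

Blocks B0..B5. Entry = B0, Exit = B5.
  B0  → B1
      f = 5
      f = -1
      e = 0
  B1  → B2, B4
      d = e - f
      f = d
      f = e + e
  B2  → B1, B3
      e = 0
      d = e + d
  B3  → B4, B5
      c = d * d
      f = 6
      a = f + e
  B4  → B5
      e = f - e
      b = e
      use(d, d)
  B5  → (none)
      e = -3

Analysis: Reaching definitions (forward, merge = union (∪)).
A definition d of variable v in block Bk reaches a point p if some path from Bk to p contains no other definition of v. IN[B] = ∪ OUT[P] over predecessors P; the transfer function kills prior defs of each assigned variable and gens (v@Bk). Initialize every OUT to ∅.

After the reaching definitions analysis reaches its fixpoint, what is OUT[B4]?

Answer: {a@B3, b@B4, c@B3, d@B1, d@B2, e@B4, f@B1, f@B3}

Derivation:
Fixpoint table:
  B0:  IN={}  OUT={e@B0, f@B0}
  B1:  IN={d@B2, e@B0, e@B2, f@B0, f@B1}  OUT={d@B1, e@B0, e@B2, f@B1}
  B2:  IN={d@B1, e@B0, e@B2, f@B1}  OUT={d@B2, e@B2, f@B1}
  B3:  IN={d@B2, e@B2, f@B1}  OUT={a@B3, c@B3, d@B2, e@B2, f@B3}
  B4:  IN={a@B3, c@B3, d@B1, d@B2, e@B0, e@B2, f@B1, f@B3}  OUT={a@B3, b@B4, c@B3, d@B1, d@B2, e@B4, f@B1, f@B3}
  B5:  IN={a@B3, b@B4, c@B3, d@B1, d@B2, e@B2, e@B4, f@B1, f@B3}  OUT={a@B3, b@B4, c@B3, d@B1, d@B2, e@B5, f@B1, f@B3}

Merge at B4: IN[B4] = OUT[B1] ⊔ OUT[B3] = {a@B3, c@B3, d@B1, d@B2, e@B0, e@B2, f@B1, f@B3}
Applying B4's transfer function to that IN value gives OUT[B4] (row B4 above).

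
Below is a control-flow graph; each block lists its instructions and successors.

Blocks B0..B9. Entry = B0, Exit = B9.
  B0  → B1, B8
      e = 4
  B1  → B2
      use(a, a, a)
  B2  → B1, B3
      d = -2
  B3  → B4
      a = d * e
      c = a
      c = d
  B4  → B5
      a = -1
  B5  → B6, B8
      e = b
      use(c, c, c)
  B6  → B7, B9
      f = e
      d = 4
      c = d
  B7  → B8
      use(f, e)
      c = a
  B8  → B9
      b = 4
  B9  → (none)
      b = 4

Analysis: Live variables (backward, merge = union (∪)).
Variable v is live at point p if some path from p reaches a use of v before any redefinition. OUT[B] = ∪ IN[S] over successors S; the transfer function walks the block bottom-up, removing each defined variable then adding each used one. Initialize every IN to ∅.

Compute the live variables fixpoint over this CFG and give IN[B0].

Answer: {a, b}

Trace:
Converged values:
  B0: | IN={a, b} | OUT={a, b, e}
  B1: | IN={a, b, e} | OUT={a, b, e}
  B2: | IN={a, b, e} | OUT={a, b, d, e}
  B3: | IN={b, d, e} | OUT={b, c}
  B4: | IN={b, c} | OUT={a, b, c}
  B5: | IN={a, b, c} | OUT={a, e}
  B6: | IN={a, e} | OUT={a, e, f}
  B7: | IN={a, e, f} | OUT={}
  B8: | IN={} | OUT={}
  B9: | IN={} | OUT={}

Merge at B0: OUT[B0] = IN[B1] ⊔ IN[B8] = {a, b, e}
Applying B0's transfer function to that OUT value gives IN[B0] (row B0 above).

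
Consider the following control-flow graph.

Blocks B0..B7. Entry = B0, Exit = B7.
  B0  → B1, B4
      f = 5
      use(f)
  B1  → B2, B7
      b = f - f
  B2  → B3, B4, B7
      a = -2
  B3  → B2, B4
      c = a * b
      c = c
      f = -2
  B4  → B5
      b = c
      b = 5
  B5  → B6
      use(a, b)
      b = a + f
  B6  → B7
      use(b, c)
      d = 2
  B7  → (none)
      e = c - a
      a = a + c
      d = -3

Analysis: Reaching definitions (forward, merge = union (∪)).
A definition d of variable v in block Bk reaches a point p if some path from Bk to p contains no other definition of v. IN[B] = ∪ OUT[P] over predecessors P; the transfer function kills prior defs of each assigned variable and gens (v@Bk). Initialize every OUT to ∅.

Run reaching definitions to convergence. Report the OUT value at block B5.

Per-block solution:
  B0: | IN={} | OUT={f@B0}
  B1: | IN={f@B0} | OUT={b@B1, f@B0}
  B2: | IN={a@B2, b@B1, c@B3, f@B0, f@B3} | OUT={a@B2, b@B1, c@B3, f@B0, f@B3}
  B3: | IN={a@B2, b@B1, c@B3, f@B0, f@B3} | OUT={a@B2, b@B1, c@B3, f@B3}
  B4: | IN={a@B2, b@B1, c@B3, f@B0, f@B3} | OUT={a@B2, b@B4, c@B3, f@B0, f@B3}
  B5: | IN={a@B2, b@B4, c@B3, f@B0, f@B3} | OUT={a@B2, b@B5, c@B3, f@B0, f@B3}
  B6: | IN={a@B2, b@B5, c@B3, f@B0, f@B3} | OUT={a@B2, b@B5, c@B3, d@B6, f@B0, f@B3}
  B7: | IN={a@B2, b@B1, b@B5, c@B3, d@B6, f@B0, f@B3} | OUT={a@B7, b@B1, b@B5, c@B3, d@B7, e@B7, f@B0, f@B3}

Merge at B5: IN[B5] = OUT[B4] = {a@B2, b@B4, c@B3, f@B0, f@B3}
Applying B5's transfer function to that IN value gives OUT[B5] (row B5 above).

Answer: {a@B2, b@B5, c@B3, f@B0, f@B3}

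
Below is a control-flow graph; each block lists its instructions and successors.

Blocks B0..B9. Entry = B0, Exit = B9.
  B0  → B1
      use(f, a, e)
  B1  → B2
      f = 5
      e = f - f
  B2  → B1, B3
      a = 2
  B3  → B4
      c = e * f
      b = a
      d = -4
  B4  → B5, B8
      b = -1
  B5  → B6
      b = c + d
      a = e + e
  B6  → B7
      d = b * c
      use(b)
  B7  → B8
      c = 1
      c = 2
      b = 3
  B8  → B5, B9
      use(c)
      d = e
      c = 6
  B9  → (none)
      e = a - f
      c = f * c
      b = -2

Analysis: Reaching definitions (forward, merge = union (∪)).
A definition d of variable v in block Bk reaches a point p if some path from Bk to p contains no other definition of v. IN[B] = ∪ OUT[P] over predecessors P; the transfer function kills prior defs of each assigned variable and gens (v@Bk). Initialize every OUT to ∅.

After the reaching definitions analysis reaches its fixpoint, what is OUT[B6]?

Converged values:
  B0:   IN={}   OUT={}
  B1:   IN={a@B2, e@B1, f@B1}   OUT={a@B2, e@B1, f@B1}
  B2:   IN={a@B2, e@B1, f@B1}   OUT={a@B2, e@B1, f@B1}
  B3:   IN={a@B2, e@B1, f@B1}   OUT={a@B2, b@B3, c@B3, d@B3, e@B1, f@B1}
  B4:   IN={a@B2, b@B3, c@B3, d@B3, e@B1, f@B1}   OUT={a@B2, b@B4, c@B3, d@B3, e@B1, f@B1}
  B5:   IN={a@B2, a@B5, b@B4, b@B7, c@B3, c@B8, d@B3, d@B8, e@B1, f@B1}   OUT={a@B5, b@B5, c@B3, c@B8, d@B3, d@B8, e@B1, f@B1}
  B6:   IN={a@B5, b@B5, c@B3, c@B8, d@B3, d@B8, e@B1, f@B1}   OUT={a@B5, b@B5, c@B3, c@B8, d@B6, e@B1, f@B1}
  B7:   IN={a@B5, b@B5, c@B3, c@B8, d@B6, e@B1, f@B1}   OUT={a@B5, b@B7, c@B7, d@B6, e@B1, f@B1}
  B8:   IN={a@B2, a@B5, b@B4, b@B7, c@B3, c@B7, d@B3, d@B6, e@B1, f@B1}   OUT={a@B2, a@B5, b@B4, b@B7, c@B8, d@B8, e@B1, f@B1}
  B9:   IN={a@B2, a@B5, b@B4, b@B7, c@B8, d@B8, e@B1, f@B1}   OUT={a@B2, a@B5, b@B9, c@B9, d@B8, e@B9, f@B1}

Merge at B6: IN[B6] = OUT[B5] = {a@B5, b@B5, c@B3, c@B8, d@B3, d@B8, e@B1, f@B1}
Applying B6's transfer function to that IN value gives OUT[B6] (row B6 above).

Answer: {a@B5, b@B5, c@B3, c@B8, d@B6, e@B1, f@B1}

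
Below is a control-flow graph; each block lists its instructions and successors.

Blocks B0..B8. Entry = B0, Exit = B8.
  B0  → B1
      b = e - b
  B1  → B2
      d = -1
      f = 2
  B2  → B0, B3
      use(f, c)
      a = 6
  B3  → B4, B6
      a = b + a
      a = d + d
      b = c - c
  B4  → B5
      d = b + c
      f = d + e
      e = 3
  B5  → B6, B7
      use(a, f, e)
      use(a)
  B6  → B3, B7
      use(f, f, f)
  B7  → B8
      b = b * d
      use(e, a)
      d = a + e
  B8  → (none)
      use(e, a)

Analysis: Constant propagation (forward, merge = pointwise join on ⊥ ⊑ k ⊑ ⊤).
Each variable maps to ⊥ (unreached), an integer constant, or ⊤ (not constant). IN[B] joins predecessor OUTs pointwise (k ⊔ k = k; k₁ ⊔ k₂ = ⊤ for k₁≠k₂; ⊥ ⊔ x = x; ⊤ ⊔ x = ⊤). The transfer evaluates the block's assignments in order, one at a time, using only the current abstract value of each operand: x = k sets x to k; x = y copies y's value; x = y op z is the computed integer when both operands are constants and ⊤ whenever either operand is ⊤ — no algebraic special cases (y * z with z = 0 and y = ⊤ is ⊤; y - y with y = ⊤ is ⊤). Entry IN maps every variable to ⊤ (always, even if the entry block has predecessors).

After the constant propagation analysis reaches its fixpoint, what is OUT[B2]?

Answer: {a: 6, b: ⊤, c: ⊤, d: -1, e: ⊤, f: 2}

Trace:
Converged values:
  B0: | IN=(all ⊤) | OUT=(all ⊤)
  B1: | IN=(all ⊤) | OUT={d:-1, f:2; rest ⊤}
  B2: | IN={d:-1, f:2; rest ⊤} | OUT={a:6, d:-1, f:2; rest ⊤}
  B3: | IN=(all ⊤) | OUT=(all ⊤)
  B4: | IN=(all ⊤) | OUT={e:3; rest ⊤}
  B5: | IN={e:3; rest ⊤} | OUT={e:3; rest ⊤}
  B6: | IN=(all ⊤) | OUT=(all ⊤)
  B7: | IN=(all ⊤) | OUT=(all ⊤)
  B8: | IN=(all ⊤) | OUT=(all ⊤)

Merge at B2: IN[B2] = OUT[B1] = {a: ⊤, b: ⊤, c: ⊤, d: -1, e: ⊤, f: 2}
Applying B2's transfer function to that IN value gives OUT[B2] (row B2 above).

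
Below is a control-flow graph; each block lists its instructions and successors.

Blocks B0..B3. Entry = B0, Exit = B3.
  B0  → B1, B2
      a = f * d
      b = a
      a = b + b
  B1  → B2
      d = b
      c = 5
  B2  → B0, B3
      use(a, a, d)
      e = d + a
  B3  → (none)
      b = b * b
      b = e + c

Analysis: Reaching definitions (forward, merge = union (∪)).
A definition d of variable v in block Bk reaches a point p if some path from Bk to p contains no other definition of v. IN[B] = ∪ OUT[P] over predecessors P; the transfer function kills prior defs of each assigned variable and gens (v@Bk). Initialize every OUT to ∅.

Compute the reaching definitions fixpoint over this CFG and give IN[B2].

Answer: {a@B0, b@B0, c@B1, d@B1, e@B2}

Derivation:
Per-block solution:
  B0: | IN={a@B0, b@B0, c@B1, d@B1, e@B2} | OUT={a@B0, b@B0, c@B1, d@B1, e@B2}
  B1: | IN={a@B0, b@B0, c@B1, d@B1, e@B2} | OUT={a@B0, b@B0, c@B1, d@B1, e@B2}
  B2: | IN={a@B0, b@B0, c@B1, d@B1, e@B2} | OUT={a@B0, b@B0, c@B1, d@B1, e@B2}
  B3: | IN={a@B0, b@B0, c@B1, d@B1, e@B2} | OUT={a@B0, b@B3, c@B1, d@B1, e@B2}

Merge at B2: IN[B2] = OUT[B0] ⊔ OUT[B1] = {a@B0, b@B0, c@B1, d@B1, e@B2}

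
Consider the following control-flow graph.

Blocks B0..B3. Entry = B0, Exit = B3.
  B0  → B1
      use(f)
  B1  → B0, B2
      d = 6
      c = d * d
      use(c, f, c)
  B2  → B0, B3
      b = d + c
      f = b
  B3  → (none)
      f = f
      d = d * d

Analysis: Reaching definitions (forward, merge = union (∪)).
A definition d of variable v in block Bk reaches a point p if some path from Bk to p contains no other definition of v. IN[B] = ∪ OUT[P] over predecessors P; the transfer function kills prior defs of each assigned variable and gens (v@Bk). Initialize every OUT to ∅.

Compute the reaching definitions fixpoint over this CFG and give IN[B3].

Converged values:
  B0:  IN={b@B2, c@B1, d@B1, f@B2}  OUT={b@B2, c@B1, d@B1, f@B2}
  B1:  IN={b@B2, c@B1, d@B1, f@B2}  OUT={b@B2, c@B1, d@B1, f@B2}
  B2:  IN={b@B2, c@B1, d@B1, f@B2}  OUT={b@B2, c@B1, d@B1, f@B2}
  B3:  IN={b@B2, c@B1, d@B1, f@B2}  OUT={b@B2, c@B1, d@B3, f@B3}

Merge at B3: IN[B3] = OUT[B2] = {b@B2, c@B1, d@B1, f@B2}

Answer: {b@B2, c@B1, d@B1, f@B2}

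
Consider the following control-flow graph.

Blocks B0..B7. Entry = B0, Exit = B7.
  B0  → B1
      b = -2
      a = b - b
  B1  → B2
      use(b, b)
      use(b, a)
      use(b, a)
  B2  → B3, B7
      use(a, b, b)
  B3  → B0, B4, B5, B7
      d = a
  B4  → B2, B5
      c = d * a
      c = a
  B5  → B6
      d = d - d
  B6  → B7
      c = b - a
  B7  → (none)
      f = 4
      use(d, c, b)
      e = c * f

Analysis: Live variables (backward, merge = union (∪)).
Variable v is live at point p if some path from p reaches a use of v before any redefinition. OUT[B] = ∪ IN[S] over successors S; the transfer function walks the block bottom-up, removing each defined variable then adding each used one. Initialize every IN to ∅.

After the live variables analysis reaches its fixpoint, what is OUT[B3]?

Fixpoint table:
  B0:   IN={c, d}   OUT={a, b, c, d}
  B1:   IN={a, b, c, d}   OUT={a, b, c, d}
  B2:   IN={a, b, c, d}   OUT={a, b, c, d}
  B3:   IN={a, b, c}   OUT={a, b, c, d}
  B4:   IN={a, b, d}   OUT={a, b, c, d}
  B5:   IN={a, b, d}   OUT={a, b, d}
  B6:   IN={a, b, d}   OUT={b, c, d}
  B7:   IN={b, c, d}   OUT={}

Merge at B3: OUT[B3] = IN[B0] ⊔ IN[B4] ⊔ IN[B5] ⊔ IN[B7] = {a, b, c, d}

Answer: {a, b, c, d}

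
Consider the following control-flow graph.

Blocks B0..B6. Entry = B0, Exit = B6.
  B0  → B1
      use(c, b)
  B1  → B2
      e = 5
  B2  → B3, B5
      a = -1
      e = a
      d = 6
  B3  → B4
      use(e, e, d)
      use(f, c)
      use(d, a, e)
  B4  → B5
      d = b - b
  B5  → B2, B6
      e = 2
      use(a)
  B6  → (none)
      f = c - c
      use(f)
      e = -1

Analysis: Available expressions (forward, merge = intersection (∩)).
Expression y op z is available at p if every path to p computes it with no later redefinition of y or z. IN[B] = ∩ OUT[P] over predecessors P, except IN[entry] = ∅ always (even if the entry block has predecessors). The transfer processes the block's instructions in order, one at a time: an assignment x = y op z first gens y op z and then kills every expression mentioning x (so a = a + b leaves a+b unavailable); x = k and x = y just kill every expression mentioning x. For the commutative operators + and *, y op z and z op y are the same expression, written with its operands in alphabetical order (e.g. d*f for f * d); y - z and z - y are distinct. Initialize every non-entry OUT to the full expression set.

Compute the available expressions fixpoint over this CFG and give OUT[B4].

Answer: {b-b}

Working:
Fixpoint table:
  B0:   IN={}   OUT={}
  B1:   IN={}   OUT={}
  B2:   IN={}   OUT={}
  B3:   IN={}   OUT={}
  B4:   IN={}   OUT={b-b}
  B5:   IN={}   OUT={}
  B6:   IN={}   OUT={c-c}

Merge at B4: IN[B4] = OUT[B3] = {}
Applying B4's transfer function to that IN value gives OUT[B4] (row B4 above).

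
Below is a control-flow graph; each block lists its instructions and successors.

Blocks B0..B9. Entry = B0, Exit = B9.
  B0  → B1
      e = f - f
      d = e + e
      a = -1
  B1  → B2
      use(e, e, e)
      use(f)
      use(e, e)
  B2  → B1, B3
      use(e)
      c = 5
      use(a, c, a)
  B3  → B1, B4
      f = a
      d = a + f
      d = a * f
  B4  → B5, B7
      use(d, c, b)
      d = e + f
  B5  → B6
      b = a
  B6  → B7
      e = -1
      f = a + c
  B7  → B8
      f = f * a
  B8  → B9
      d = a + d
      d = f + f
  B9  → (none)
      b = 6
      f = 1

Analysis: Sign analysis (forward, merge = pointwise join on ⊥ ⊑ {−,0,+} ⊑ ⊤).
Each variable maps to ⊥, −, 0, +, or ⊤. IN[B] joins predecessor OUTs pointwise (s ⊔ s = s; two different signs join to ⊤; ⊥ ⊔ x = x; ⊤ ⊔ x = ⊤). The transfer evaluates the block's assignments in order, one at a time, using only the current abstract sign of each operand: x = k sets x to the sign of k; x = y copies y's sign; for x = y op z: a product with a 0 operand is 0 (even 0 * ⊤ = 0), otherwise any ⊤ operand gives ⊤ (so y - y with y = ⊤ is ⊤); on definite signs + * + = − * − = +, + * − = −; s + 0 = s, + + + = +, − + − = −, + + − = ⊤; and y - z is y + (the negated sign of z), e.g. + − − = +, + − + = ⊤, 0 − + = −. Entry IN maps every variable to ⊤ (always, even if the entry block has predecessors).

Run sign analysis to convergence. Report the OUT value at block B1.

Answer: {a: -, b: ⊤, c: ⊤, d: ⊤, e: ⊤, f: ⊤}

Derivation:
Per-block solution:
  B0: | IN=(all ⊤) | OUT={a:-; rest ⊤}
  B1: | IN={a:-; rest ⊤} | OUT={a:-; rest ⊤}
  B2: | IN={a:-; rest ⊤} | OUT={a:-, c:+; rest ⊤}
  B3: | IN={a:-, c:+; rest ⊤} | OUT={a:-, c:+, d:+, f:-; rest ⊤}
  B4: | IN={a:-, c:+, d:+, f:-; rest ⊤} | OUT={a:-, c:+, f:-; rest ⊤}
  B5: | IN={a:-, c:+, f:-; rest ⊤} | OUT={a:-, b:-, c:+, f:-; rest ⊤}
  B6: | IN={a:-, b:-, c:+, f:-; rest ⊤} | OUT={a:-, b:-, c:+, e:-; rest ⊤}
  B7: | IN={a:-, c:+; rest ⊤} | OUT={a:-, c:+; rest ⊤}
  B8: | IN={a:-, c:+; rest ⊤} | OUT={a:-, c:+; rest ⊤}
  B9: | IN={a:-, c:+; rest ⊤} | OUT={a:-, b:+, c:+, f:+; rest ⊤}

Merge at B1: IN[B1] = OUT[B0] ⊔ OUT[B2] ⊔ OUT[B3] = {a: -, b: ⊤, c: ⊤, d: ⊤, e: ⊤, f: ⊤}
Applying B1's transfer function to that IN value gives OUT[B1] (row B1 above).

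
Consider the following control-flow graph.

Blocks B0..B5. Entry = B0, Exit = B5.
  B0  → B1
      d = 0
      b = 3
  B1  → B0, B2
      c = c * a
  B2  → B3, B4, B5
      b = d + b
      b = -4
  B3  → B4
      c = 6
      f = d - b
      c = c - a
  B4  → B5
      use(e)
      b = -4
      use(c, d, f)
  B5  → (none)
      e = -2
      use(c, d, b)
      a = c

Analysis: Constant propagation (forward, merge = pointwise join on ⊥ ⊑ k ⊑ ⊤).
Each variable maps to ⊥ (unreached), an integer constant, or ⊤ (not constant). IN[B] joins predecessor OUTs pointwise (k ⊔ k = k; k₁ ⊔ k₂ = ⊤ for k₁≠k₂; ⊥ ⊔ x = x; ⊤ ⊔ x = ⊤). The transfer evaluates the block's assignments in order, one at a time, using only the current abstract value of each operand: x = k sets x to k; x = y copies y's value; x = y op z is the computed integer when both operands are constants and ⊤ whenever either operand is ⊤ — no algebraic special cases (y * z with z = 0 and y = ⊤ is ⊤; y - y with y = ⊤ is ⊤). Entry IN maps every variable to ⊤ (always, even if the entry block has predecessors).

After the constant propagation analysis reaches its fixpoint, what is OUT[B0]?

Answer: {a: ⊤, b: 3, c: ⊤, d: 0, e: ⊤, f: ⊤}

Derivation:
Converged values:
  B0: | IN=(all ⊤) | OUT={b:3, d:0; rest ⊤}
  B1: | IN={b:3, d:0; rest ⊤} | OUT={b:3, d:0; rest ⊤}
  B2: | IN={b:3, d:0; rest ⊤} | OUT={b:-4, d:0; rest ⊤}
  B3: | IN={b:-4, d:0; rest ⊤} | OUT={b:-4, d:0, f:4; rest ⊤}
  B4: | IN={b:-4, d:0; rest ⊤} | OUT={b:-4, d:0; rest ⊤}
  B5: | IN={b:-4, d:0; rest ⊤} | OUT={b:-4, d:0, e:-2; rest ⊤}

Merge at B0 (entry node, so the boundary value (all ⊤) is joined with the incoming edge(s)): IN[B0] = (all ⊤) ⊔ OUT[B1] = {a: ⊤, b: ⊤, c: ⊤, d: ⊤, e: ⊤, f: ⊤}
Applying B0's transfer function to that IN value gives OUT[B0] (row B0 above).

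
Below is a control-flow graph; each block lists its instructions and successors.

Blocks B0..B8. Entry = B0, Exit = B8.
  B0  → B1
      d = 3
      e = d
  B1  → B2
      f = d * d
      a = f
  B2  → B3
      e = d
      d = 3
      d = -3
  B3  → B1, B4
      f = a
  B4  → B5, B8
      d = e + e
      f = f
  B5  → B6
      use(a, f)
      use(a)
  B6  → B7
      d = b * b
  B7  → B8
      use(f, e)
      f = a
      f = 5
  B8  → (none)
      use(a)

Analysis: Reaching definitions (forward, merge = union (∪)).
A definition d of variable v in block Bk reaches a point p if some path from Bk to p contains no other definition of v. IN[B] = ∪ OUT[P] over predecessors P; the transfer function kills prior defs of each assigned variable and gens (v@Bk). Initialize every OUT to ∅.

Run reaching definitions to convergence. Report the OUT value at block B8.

Answer: {a@B1, d@B4, d@B6, e@B2, f@B4, f@B7}

Derivation:
Converged values:
  B0:  IN={}  OUT={d@B0, e@B0}
  B1:  IN={a@B1, d@B0, d@B2, e@B0, e@B2, f@B3}  OUT={a@B1, d@B0, d@B2, e@B0, e@B2, f@B1}
  B2:  IN={a@B1, d@B0, d@B2, e@B0, e@B2, f@B1}  OUT={a@B1, d@B2, e@B2, f@B1}
  B3:  IN={a@B1, d@B2, e@B2, f@B1}  OUT={a@B1, d@B2, e@B2, f@B3}
  B4:  IN={a@B1, d@B2, e@B2, f@B3}  OUT={a@B1, d@B4, e@B2, f@B4}
  B5:  IN={a@B1, d@B4, e@B2, f@B4}  OUT={a@B1, d@B4, e@B2, f@B4}
  B6:  IN={a@B1, d@B4, e@B2, f@B4}  OUT={a@B1, d@B6, e@B2, f@B4}
  B7:  IN={a@B1, d@B6, e@B2, f@B4}  OUT={a@B1, d@B6, e@B2, f@B7}
  B8:  IN={a@B1, d@B4, d@B6, e@B2, f@B4, f@B7}  OUT={a@B1, d@B4, d@B6, e@B2, f@B4, f@B7}

Merge at B8: IN[B8] = OUT[B4] ⊔ OUT[B7] = {a@B1, d@B4, d@B6, e@B2, f@B4, f@B7}
Applying B8's transfer function to that IN value gives OUT[B8] (row B8 above).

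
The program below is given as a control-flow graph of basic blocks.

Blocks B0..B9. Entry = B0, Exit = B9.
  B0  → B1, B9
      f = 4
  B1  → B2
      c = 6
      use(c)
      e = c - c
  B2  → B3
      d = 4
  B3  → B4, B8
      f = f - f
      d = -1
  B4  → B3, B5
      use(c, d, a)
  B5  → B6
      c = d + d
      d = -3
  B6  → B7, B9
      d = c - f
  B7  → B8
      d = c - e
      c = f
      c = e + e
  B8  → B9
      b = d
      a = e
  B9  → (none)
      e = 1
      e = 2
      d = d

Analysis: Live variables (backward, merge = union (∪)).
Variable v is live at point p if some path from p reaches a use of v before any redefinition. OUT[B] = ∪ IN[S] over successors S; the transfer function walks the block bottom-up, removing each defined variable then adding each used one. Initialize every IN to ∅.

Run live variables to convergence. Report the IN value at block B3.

Answer: {a, c, e, f}

Trace:
Converged values:
  B0:  IN={a, d}  OUT={a, d, f}
  B1:  IN={a, f}  OUT={a, c, e, f}
  B2:  IN={a, c, e, f}  OUT={a, c, e, f}
  B3:  IN={a, c, e, f}  OUT={a, c, d, e, f}
  B4:  IN={a, c, d, e, f}  OUT={a, c, d, e, f}
  B5:  IN={d, e, f}  OUT={c, e, f}
  B6:  IN={c, e, f}  OUT={c, d, e, f}
  B7:  IN={c, e, f}  OUT={d, e}
  B8:  IN={d, e}  OUT={d}
  B9:  IN={d}  OUT={}

Merge at B3: OUT[B3] = IN[B4] ⊔ IN[B8] = {a, c, d, e, f}
Applying B3's transfer function to that OUT value gives IN[B3] (row B3 above).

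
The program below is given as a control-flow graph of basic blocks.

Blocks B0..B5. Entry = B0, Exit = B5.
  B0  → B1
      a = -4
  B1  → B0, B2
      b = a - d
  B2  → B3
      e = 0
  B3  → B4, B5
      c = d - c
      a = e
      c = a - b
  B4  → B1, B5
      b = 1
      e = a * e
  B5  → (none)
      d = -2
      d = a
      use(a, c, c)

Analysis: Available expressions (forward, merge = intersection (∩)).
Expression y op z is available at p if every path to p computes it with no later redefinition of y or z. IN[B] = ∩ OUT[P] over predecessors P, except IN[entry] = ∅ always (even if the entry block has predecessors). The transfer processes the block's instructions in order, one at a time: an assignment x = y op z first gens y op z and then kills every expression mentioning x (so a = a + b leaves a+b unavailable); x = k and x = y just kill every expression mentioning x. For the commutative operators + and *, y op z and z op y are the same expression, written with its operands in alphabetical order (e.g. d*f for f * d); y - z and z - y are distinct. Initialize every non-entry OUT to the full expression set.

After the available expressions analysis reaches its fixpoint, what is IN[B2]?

Fixpoint table:
  B0:  IN={}  OUT={}
  B1:  IN={}  OUT={a-d}
  B2:  IN={a-d}  OUT={a-d}
  B3:  IN={a-d}  OUT={a-b}
  B4:  IN={a-b}  OUT={}
  B5:  IN={}  OUT={}

Merge at B2: IN[B2] = OUT[B1] = {a-d}

Answer: {a-d}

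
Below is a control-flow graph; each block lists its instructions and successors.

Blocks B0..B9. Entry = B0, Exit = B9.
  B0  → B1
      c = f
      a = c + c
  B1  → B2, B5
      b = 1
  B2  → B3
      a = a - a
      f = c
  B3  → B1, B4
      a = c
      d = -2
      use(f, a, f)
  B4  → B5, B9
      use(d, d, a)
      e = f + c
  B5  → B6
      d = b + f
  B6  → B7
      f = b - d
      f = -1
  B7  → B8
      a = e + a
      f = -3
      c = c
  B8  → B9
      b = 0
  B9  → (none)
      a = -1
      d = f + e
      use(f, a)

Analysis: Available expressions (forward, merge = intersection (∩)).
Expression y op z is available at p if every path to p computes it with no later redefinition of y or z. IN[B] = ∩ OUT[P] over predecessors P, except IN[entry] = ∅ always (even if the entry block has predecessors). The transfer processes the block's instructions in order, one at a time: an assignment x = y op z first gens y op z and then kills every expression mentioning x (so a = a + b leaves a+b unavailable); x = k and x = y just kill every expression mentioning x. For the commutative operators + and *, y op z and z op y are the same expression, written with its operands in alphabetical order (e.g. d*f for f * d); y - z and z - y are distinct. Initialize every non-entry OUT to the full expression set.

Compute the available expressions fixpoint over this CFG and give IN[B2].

Fixpoint table:
  B0: | IN={} | OUT={c+c}
  B1: | IN={c+c} | OUT={c+c}
  B2: | IN={c+c} | OUT={c+c}
  B3: | IN={c+c} | OUT={c+c}
  B4: | IN={c+c} | OUT={c+c, c+f}
  B5: | IN={c+c} | OUT={b+f, c+c}
  B6: | IN={b+f, c+c} | OUT={b-d, c+c}
  B7: | IN={b-d, c+c} | OUT={b-d}
  B8: | IN={b-d} | OUT={}
  B9: | IN={} | OUT={e+f}

Merge at B2: IN[B2] = OUT[B1] = {c+c}

Answer: {c+c}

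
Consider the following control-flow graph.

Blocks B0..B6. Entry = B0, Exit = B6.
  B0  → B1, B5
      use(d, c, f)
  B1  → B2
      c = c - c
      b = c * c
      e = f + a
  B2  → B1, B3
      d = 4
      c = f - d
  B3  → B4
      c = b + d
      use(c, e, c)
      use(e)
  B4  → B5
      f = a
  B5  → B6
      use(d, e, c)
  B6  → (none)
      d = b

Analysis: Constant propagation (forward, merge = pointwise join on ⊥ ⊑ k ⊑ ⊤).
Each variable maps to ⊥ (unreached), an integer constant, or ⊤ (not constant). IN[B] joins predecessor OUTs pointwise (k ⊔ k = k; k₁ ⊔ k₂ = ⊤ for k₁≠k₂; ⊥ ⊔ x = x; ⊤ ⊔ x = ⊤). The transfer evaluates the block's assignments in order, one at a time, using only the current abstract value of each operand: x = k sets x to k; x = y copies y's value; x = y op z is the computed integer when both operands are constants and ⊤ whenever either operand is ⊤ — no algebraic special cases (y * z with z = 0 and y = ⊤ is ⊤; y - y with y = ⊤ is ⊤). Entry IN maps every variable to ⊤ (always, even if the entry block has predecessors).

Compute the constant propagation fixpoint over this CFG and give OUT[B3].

Per-block solution:
  B0: | IN=(all ⊤) | OUT=(all ⊤)
  B1: | IN=(all ⊤) | OUT=(all ⊤)
  B2: | IN=(all ⊤) | OUT={d:4; rest ⊤}
  B3: | IN={d:4; rest ⊤} | OUT={d:4; rest ⊤}
  B4: | IN={d:4; rest ⊤} | OUT={d:4; rest ⊤}
  B5: | IN=(all ⊤) | OUT=(all ⊤)
  B6: | IN=(all ⊤) | OUT=(all ⊤)

Merge at B3: IN[B3] = OUT[B2] = {a: ⊤, b: ⊤, c: ⊤, d: 4, e: ⊤, f: ⊤}
Applying B3's transfer function to that IN value gives OUT[B3] (row B3 above).

Answer: {a: ⊤, b: ⊤, c: ⊤, d: 4, e: ⊤, f: ⊤}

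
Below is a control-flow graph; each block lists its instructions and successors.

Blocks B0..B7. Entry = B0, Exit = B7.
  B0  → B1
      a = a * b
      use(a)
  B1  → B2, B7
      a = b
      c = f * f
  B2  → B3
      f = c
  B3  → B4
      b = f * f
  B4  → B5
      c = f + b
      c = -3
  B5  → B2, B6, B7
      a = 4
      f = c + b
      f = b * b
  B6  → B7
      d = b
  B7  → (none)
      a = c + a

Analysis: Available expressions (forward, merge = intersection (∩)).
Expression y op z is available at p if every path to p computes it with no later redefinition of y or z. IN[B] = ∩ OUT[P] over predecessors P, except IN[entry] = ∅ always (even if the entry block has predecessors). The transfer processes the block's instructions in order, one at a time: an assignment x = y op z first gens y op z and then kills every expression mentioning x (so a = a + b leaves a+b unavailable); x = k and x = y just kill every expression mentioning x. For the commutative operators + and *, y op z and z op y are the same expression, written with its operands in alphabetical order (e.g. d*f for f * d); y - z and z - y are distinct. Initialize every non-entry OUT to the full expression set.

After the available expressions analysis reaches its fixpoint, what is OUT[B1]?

Answer: {f*f}

Derivation:
Fixpoint table:
  B0:   IN={}   OUT={}
  B1:   IN={}   OUT={f*f}
  B2:   IN={}   OUT={}
  B3:   IN={}   OUT={f*f}
  B4:   IN={f*f}   OUT={b+f, f*f}
  B5:   IN={b+f, f*f}   OUT={b*b, b+c}
  B6:   IN={b*b, b+c}   OUT={b*b, b+c}
  B7:   IN={}   OUT={}

Merge at B1: IN[B1] = OUT[B0] = {}
Applying B1's transfer function to that IN value gives OUT[B1] (row B1 above).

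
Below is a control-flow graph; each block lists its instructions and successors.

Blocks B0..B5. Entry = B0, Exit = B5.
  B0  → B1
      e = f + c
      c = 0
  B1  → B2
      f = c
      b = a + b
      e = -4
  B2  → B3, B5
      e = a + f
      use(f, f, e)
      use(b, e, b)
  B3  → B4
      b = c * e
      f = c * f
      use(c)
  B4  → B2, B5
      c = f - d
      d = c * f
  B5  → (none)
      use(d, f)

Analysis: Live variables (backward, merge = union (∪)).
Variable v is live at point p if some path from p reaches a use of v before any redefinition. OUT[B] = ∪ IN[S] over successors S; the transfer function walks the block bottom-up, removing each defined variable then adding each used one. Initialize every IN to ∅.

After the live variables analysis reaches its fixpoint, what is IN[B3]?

Answer: {a, c, d, e, f}

Derivation:
Converged values:
  B0: | IN={a, b, c, d, f} | OUT={a, b, c, d}
  B1: | IN={a, b, c, d} | OUT={a, b, c, d, f}
  B2: | IN={a, b, c, d, f} | OUT={a, c, d, e, f}
  B3: | IN={a, c, d, e, f} | OUT={a, b, d, f}
  B4: | IN={a, b, d, f} | OUT={a, b, c, d, f}
  B5: | IN={d, f} | OUT={}

Merge at B3: OUT[B3] = IN[B4] = {a, b, d, f}
Applying B3's transfer function to that OUT value gives IN[B3] (row B3 above).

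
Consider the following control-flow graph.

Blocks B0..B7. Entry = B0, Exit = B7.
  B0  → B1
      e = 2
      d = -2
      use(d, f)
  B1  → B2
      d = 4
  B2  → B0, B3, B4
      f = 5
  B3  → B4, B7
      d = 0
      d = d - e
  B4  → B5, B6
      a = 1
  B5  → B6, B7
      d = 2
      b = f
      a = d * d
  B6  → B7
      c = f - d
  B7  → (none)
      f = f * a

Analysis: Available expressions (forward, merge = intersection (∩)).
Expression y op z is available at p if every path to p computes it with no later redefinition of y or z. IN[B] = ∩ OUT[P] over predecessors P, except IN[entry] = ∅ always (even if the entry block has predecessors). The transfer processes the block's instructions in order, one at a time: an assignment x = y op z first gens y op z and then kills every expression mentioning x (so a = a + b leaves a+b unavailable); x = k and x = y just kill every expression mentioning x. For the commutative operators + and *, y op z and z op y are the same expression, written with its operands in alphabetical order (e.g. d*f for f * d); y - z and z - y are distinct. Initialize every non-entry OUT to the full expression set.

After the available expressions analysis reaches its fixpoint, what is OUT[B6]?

Answer: {f-d}

Trace:
Per-block solution:
  B0:  IN={}  OUT={}
  B1:  IN={}  OUT={}
  B2:  IN={}  OUT={}
  B3:  IN={}  OUT={}
  B4:  IN={}  OUT={}
  B5:  IN={}  OUT={d*d}
  B6:  IN={}  OUT={f-d}
  B7:  IN={}  OUT={}

Merge at B6: IN[B6] = OUT[B4] ∩ OUT[B5] = {}
Applying B6's transfer function to that IN value gives OUT[B6] (row B6 above).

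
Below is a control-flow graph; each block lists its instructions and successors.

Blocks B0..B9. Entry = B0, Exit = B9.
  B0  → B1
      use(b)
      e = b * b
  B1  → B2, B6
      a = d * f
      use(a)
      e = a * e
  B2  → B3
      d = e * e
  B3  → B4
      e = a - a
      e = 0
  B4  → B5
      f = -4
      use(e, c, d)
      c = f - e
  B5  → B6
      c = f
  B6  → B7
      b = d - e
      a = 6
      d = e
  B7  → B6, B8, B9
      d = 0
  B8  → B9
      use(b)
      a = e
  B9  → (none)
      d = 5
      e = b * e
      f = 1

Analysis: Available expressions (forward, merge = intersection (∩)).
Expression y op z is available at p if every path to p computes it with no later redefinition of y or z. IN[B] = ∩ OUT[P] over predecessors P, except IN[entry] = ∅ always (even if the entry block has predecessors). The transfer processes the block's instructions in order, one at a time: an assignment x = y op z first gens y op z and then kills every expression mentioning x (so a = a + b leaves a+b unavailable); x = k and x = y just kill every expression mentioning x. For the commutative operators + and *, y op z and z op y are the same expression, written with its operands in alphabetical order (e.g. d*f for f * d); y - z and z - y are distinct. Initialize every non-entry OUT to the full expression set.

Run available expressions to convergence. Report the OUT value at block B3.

Converged values:
  B0:  IN={}  OUT={b*b}
  B1:  IN={b*b}  OUT={b*b, d*f}
  B2:  IN={b*b, d*f}  OUT={b*b, e*e}
  B3:  IN={b*b, e*e}  OUT={a-a, b*b}
  B4:  IN={a-a, b*b}  OUT={a-a, b*b, f-e}
  B5:  IN={a-a, b*b, f-e}  OUT={a-a, b*b, f-e}
  B6:  IN={}  OUT={}
  B7:  IN={}  OUT={}
  B8:  IN={}  OUT={}
  B9:  IN={}  OUT={}

Merge at B3: IN[B3] = OUT[B2] = {b*b, e*e}
Applying B3's transfer function to that IN value gives OUT[B3] (row B3 above).

Answer: {a-a, b*b}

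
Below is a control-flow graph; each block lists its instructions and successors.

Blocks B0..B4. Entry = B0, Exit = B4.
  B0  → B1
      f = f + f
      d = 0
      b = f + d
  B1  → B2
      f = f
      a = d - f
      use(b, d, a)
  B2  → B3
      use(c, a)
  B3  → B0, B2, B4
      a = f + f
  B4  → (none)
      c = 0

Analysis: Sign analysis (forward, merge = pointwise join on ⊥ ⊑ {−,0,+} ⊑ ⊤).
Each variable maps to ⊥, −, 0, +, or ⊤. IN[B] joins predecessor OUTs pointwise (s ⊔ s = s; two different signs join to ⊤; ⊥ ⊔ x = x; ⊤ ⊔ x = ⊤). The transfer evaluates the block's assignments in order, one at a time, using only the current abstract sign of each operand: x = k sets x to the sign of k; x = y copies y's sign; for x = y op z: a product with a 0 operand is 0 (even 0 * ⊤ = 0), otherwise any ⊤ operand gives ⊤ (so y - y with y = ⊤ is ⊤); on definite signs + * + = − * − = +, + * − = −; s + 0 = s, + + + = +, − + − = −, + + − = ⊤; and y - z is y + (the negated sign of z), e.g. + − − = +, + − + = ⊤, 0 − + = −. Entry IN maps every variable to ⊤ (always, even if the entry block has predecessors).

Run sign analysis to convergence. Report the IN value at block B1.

Fixpoint table:
  B0:   IN=(all ⊤)   OUT={d:0; rest ⊤}
  B1:   IN={d:0; rest ⊤}   OUT={d:0; rest ⊤}
  B2:   IN={d:0; rest ⊤}   OUT={d:0; rest ⊤}
  B3:   IN={d:0; rest ⊤}   OUT={d:0; rest ⊤}
  B4:   IN={d:0; rest ⊤}   OUT={c:0, d:0; rest ⊤}

Merge at B1: IN[B1] = OUT[B0] = {a: ⊤, b: ⊤, c: ⊤, d: 0, e: ⊤, f: ⊤}

Answer: {a: ⊤, b: ⊤, c: ⊤, d: 0, e: ⊤, f: ⊤}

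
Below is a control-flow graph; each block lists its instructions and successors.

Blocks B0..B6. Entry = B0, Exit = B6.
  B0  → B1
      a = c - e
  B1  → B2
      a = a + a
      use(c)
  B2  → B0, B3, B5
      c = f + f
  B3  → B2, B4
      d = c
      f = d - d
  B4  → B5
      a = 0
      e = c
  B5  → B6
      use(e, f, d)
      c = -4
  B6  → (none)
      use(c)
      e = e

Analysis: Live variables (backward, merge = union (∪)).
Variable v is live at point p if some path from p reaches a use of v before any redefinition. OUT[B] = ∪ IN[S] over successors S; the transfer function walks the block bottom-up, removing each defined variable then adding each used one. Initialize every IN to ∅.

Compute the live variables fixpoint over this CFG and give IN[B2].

Answer: {d, e, f}

Trace:
Per-block solution:
  B0: | IN={c, d, e, f} | OUT={a, c, d, e, f}
  B1: | IN={a, c, d, e, f} | OUT={d, e, f}
  B2: | IN={d, e, f} | OUT={c, d, e, f}
  B3: | IN={c, e} | OUT={c, d, e, f}
  B4: | IN={c, d, f} | OUT={d, e, f}
  B5: | IN={d, e, f} | OUT={c, e}
  B6: | IN={c, e} | OUT={}

Merge at B2: OUT[B2] = IN[B0] ⊔ IN[B3] ⊔ IN[B5] = {c, d, e, f}
Applying B2's transfer function to that OUT value gives IN[B2] (row B2 above).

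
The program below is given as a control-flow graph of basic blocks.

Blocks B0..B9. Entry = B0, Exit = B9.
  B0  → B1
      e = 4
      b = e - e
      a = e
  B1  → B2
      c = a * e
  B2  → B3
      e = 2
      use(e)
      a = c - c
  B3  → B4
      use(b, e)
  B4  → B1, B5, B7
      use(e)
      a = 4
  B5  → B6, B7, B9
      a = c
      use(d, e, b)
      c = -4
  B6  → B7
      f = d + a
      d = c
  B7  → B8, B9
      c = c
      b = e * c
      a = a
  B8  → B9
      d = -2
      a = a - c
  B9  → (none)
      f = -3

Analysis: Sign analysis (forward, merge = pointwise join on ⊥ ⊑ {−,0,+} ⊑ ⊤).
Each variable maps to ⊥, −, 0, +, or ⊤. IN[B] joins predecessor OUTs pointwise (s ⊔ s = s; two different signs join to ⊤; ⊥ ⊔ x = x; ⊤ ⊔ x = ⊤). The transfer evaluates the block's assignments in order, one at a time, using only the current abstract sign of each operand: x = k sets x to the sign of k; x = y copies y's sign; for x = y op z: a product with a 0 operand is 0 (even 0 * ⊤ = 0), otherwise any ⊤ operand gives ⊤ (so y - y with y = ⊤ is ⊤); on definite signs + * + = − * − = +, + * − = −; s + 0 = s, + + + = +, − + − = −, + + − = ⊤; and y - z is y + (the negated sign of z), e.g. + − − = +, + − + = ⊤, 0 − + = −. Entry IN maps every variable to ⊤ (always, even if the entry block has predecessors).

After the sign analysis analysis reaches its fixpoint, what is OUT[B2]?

Fixpoint table:
  B0:   IN=(all ⊤)   OUT={a:+, e:+; rest ⊤}
  B1:   IN={a:+, e:+; rest ⊤}   OUT={a:+, c:+, e:+; rest ⊤}
  B2:   IN={a:+, c:+, e:+; rest ⊤}   OUT={c:+, e:+; rest ⊤}
  B3:   IN={c:+, e:+; rest ⊤}   OUT={c:+, e:+; rest ⊤}
  B4:   IN={c:+, e:+; rest ⊤}   OUT={a:+, c:+, e:+; rest ⊤}
  B5:   IN={a:+, c:+, e:+; rest ⊤}   OUT={a:+, c:-, e:+; rest ⊤}
  B6:   IN={a:+, c:-, e:+; rest ⊤}   OUT={a:+, c:-, d:-, e:+; rest ⊤}
  B7:   IN={a:+, e:+; rest ⊤}   OUT={a:+, e:+; rest ⊤}
  B8:   IN={a:+, e:+; rest ⊤}   OUT={d:-, e:+; rest ⊤}
  B9:   IN={e:+; rest ⊤}   OUT={e:+, f:-; rest ⊤}

Merge at B2: IN[B2] = OUT[B1] = {a: +, b: ⊤, c: +, d: ⊤, e: +, f: ⊤}
Applying B2's transfer function to that IN value gives OUT[B2] (row B2 above).

Answer: {a: ⊤, b: ⊤, c: +, d: ⊤, e: +, f: ⊤}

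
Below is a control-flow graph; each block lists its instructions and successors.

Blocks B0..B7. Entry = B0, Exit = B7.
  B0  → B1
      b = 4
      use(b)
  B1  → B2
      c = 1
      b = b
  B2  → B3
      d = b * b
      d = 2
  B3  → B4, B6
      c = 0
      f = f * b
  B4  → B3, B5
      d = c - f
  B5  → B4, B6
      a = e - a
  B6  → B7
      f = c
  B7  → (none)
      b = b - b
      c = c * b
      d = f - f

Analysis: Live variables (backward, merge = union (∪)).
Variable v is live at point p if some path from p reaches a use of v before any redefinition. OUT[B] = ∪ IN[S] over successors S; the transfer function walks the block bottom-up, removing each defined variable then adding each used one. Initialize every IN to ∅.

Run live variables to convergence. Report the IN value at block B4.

Converged values:
  B0:  IN={a, e, f}  OUT={a, b, e, f}
  B1:  IN={a, b, e, f}  OUT={a, b, e, f}
  B2:  IN={a, b, e, f}  OUT={a, b, e, f}
  B3:  IN={a, b, e, f}  OUT={a, b, c, e, f}
  B4:  IN={a, b, c, e, f}  OUT={a, b, c, e, f}
  B5:  IN={a, b, c, e, f}  OUT={a, b, c, e, f}
  B6:  IN={b, c}  OUT={b, c, f}
  B7:  IN={b, c, f}  OUT={}

Merge at B4: OUT[B4] = IN[B3] ⊔ IN[B5] = {a, b, c, e, f}
Applying B4's transfer function to that OUT value gives IN[B4] (row B4 above).

Answer: {a, b, c, e, f}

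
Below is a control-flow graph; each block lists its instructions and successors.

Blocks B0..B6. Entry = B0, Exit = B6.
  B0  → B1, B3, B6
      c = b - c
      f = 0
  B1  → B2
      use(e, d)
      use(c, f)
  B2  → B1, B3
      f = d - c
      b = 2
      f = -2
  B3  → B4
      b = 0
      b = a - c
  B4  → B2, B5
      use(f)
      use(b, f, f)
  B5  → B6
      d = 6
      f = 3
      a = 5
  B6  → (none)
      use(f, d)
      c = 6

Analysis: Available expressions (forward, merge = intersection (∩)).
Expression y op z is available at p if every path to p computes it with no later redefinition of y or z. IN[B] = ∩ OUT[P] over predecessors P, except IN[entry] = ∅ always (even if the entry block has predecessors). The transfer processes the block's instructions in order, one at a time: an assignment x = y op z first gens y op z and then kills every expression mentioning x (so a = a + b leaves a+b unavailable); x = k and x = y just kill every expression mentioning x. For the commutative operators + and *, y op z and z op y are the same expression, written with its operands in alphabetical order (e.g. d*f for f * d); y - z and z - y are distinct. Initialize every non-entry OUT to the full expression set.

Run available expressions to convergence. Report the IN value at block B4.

Fixpoint table:
  B0:  IN={}  OUT={}
  B1:  IN={}  OUT={}
  B2:  IN={}  OUT={d-c}
  B3:  IN={}  OUT={a-c}
  B4:  IN={a-c}  OUT={a-c}
  B5:  IN={a-c}  OUT={}
  B6:  IN={}  OUT={}

Merge at B4: IN[B4] = OUT[B3] = {a-c}

Answer: {a-c}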